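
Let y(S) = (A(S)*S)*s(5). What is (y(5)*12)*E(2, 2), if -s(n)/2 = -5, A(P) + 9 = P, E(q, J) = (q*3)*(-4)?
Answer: 57600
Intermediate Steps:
E(q, J) = -12*q (E(q, J) = (3*q)*(-4) = -12*q)
A(P) = -9 + P
s(n) = 10 (s(n) = -2*(-5) = 10)
y(S) = 10*S*(-9 + S) (y(S) = ((-9 + S)*S)*10 = (S*(-9 + S))*10 = 10*S*(-9 + S))
(y(5)*12)*E(2, 2) = ((10*5*(-9 + 5))*12)*(-12*2) = ((10*5*(-4))*12)*(-24) = -200*12*(-24) = -2400*(-24) = 57600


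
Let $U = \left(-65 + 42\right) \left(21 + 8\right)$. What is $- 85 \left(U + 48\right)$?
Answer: $52615$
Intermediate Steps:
$U = -667$ ($U = \left(-23\right) 29 = -667$)
$- 85 \left(U + 48\right) = - 85 \left(-667 + 48\right) = \left(-85\right) \left(-619\right) = 52615$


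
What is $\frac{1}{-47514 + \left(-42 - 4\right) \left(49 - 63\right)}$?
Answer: $- \frac{1}{46870} \approx -2.1336 \cdot 10^{-5}$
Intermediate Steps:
$\frac{1}{-47514 + \left(-42 - 4\right) \left(49 - 63\right)} = \frac{1}{-47514 - -644} = \frac{1}{-47514 + 644} = \frac{1}{-46870} = - \frac{1}{46870}$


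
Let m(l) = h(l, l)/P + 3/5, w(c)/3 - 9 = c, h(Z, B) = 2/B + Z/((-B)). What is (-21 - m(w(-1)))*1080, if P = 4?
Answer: -46161/2 ≈ -23081.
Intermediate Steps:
h(Z, B) = 2/B - Z/B (h(Z, B) = 2/B + Z*(-1/B) = 2/B - Z/B)
w(c) = 27 + 3*c
m(l) = ⅗ + (2 - l)/(4*l) (m(l) = ((2 - l)/l)/4 + 3/5 = ((2 - l)/l)*(¼) + 3*(⅕) = (2 - l)/(4*l) + ⅗ = ⅗ + (2 - l)/(4*l))
(-21 - m(w(-1)))*1080 = (-21 - (10 + 7*(27 + 3*(-1)))/(20*(27 + 3*(-1))))*1080 = (-21 - (10 + 7*(27 - 3))/(20*(27 - 3)))*1080 = (-21 - (10 + 7*24)/(20*24))*1080 = (-21 - (10 + 168)/(20*24))*1080 = (-21 - 178/(20*24))*1080 = (-21 - 1*89/240)*1080 = (-21 - 89/240)*1080 = -5129/240*1080 = -46161/2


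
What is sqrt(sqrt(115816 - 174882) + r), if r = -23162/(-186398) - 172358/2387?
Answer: sqrt(-3567453726575412135 + 49491126940116169*I*sqrt(59066))/222466013 ≈ 9.5241 + 12.759*I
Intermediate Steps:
r = -16035949395/222466013 (r = -23162*(-1/186398) - 172358*1/2387 = 11581/93199 - 172358/2387 = -16035949395/222466013 ≈ -72.083)
sqrt(sqrt(115816 - 174882) + r) = sqrt(sqrt(115816 - 174882) - 16035949395/222466013) = sqrt(sqrt(-59066) - 16035949395/222466013) = sqrt(I*sqrt(59066) - 16035949395/222466013) = sqrt(-16035949395/222466013 + I*sqrt(59066))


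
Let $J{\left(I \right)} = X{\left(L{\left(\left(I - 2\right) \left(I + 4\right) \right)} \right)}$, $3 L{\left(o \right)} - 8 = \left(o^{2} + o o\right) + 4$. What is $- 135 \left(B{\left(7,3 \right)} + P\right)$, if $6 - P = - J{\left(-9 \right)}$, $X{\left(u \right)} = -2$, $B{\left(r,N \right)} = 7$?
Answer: $-1485$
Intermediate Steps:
$L{\left(o \right)} = 4 + \frac{2 o^{2}}{3}$ ($L{\left(o \right)} = \frac{8}{3} + \frac{\left(o^{2} + o o\right) + 4}{3} = \frac{8}{3} + \frac{\left(o^{2} + o^{2}\right) + 4}{3} = \frac{8}{3} + \frac{2 o^{2} + 4}{3} = \frac{8}{3} + \frac{4 + 2 o^{2}}{3} = \frac{8}{3} + \left(\frac{4}{3} + \frac{2 o^{2}}{3}\right) = 4 + \frac{2 o^{2}}{3}$)
$J{\left(I \right)} = -2$
$P = 4$ ($P = 6 - \left(-1\right) \left(-2\right) = 6 - 2 = 4$)
$- 135 \left(B{\left(7,3 \right)} + P\right) = - 135 \left(7 + 4\right) = \left(-135\right) 11 = -1485$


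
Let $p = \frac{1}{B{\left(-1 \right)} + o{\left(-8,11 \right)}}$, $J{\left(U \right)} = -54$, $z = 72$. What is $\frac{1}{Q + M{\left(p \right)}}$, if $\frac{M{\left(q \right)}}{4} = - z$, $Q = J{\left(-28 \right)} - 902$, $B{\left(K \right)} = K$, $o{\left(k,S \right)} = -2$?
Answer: $- \frac{1}{1244} \approx -0.00080386$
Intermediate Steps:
$p = - \frac{1}{3}$ ($p = \frac{1}{-1 - 2} = \frac{1}{-3} = - \frac{1}{3} \approx -0.33333$)
$Q = -956$ ($Q = -54 - 902 = -956$)
$M{\left(q \right)} = -288$ ($M{\left(q \right)} = 4 \left(\left(-1\right) 72\right) = 4 \left(-72\right) = -288$)
$\frac{1}{Q + M{\left(p \right)}} = \frac{1}{-956 - 288} = \frac{1}{-1244} = - \frac{1}{1244}$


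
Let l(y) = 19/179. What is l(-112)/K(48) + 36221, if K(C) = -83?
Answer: 538135378/14857 ≈ 36221.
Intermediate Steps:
l(y) = 19/179 (l(y) = 19*(1/179) = 19/179)
l(-112)/K(48) + 36221 = (19/179)/(-83) + 36221 = (19/179)*(-1/83) + 36221 = -19/14857 + 36221 = 538135378/14857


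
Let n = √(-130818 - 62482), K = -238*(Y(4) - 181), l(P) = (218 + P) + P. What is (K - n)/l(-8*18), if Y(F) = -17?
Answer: -3366/5 + I*√1933/7 ≈ -673.2 + 6.2808*I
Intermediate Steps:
l(P) = 218 + 2*P
K = 47124 (K = -238*(-17 - 181) = -238*(-198) = 47124)
n = 10*I*√1933 (n = √(-193300) = 10*I*√1933 ≈ 439.66*I)
(K - n)/l(-8*18) = (47124 - 10*I*√1933)/(218 + 2*(-8*18)) = (47124 - 10*I*√1933)/(218 + 2*(-144)) = (47124 - 10*I*√1933)/(218 - 288) = (47124 - 10*I*√1933)/(-70) = (47124 - 10*I*√1933)*(-1/70) = -3366/5 + I*√1933/7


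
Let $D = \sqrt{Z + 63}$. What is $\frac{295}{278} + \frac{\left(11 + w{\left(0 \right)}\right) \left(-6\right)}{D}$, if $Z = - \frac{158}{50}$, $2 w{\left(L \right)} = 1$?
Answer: $\frac{295}{278} - \frac{345 \sqrt{374}}{748} \approx -7.8586$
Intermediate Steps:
$w{\left(L \right)} = \frac{1}{2}$ ($w{\left(L \right)} = \frac{1}{2} \cdot 1 = \frac{1}{2}$)
$Z = - \frac{79}{25}$ ($Z = \left(-158\right) \frac{1}{50} = - \frac{79}{25} \approx -3.16$)
$D = \frac{2 \sqrt{374}}{5}$ ($D = \sqrt{- \frac{79}{25} + 63} = \sqrt{\frac{1496}{25}} = \frac{2 \sqrt{374}}{5} \approx 7.7356$)
$\frac{295}{278} + \frac{\left(11 + w{\left(0 \right)}\right) \left(-6\right)}{D} = \frac{295}{278} + \frac{\left(11 + \frac{1}{2}\right) \left(-6\right)}{\frac{2}{5} \sqrt{374}} = 295 \cdot \frac{1}{278} + \frac{23}{2} \left(-6\right) \frac{5 \sqrt{374}}{748} = \frac{295}{278} - 69 \frac{5 \sqrt{374}}{748} = \frac{295}{278} - \frac{345 \sqrt{374}}{748}$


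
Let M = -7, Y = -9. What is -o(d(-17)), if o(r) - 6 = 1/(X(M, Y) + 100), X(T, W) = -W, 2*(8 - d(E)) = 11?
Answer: -655/109 ≈ -6.0092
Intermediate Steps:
d(E) = 5/2 (d(E) = 8 - ½*11 = 8 - 11/2 = 5/2)
o(r) = 655/109 (o(r) = 6 + 1/(-1*(-9) + 100) = 6 + 1/(9 + 100) = 6 + 1/109 = 655/109)
-o(d(-17)) = -1*655/109 = -655/109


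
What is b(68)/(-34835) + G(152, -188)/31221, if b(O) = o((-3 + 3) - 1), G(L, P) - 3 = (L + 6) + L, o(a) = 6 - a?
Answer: 10684808/1087583535 ≈ 0.0098244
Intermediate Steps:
G(L, P) = 9 + 2*L (G(L, P) = 3 + ((L + 6) + L) = 3 + ((6 + L) + L) = 3 + (6 + 2*L) = 9 + 2*L)
b(O) = 7 (b(O) = 6 - ((-3 + 3) - 1) = 6 - (0 - 1) = 6 - 1*(-1) = 6 + 1 = 7)
b(68)/(-34835) + G(152, -188)/31221 = 7/(-34835) + (9 + 2*152)/31221 = 7*(-1/34835) + (9 + 304)*(1/31221) = -7/34835 + 313*(1/31221) = -7/34835 + 313/31221 = 10684808/1087583535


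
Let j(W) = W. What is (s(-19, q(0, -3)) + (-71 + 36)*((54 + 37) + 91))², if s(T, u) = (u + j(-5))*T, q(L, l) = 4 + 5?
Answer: 41550916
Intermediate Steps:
q(L, l) = 9
s(T, u) = T*(-5 + u) (s(T, u) = (u - 5)*T = (-5 + u)*T = T*(-5 + u))
(s(-19, q(0, -3)) + (-71 + 36)*((54 + 37) + 91))² = (-19*(-5 + 9) + (-71 + 36)*((54 + 37) + 91))² = (-19*4 - 35*(91 + 91))² = (-76 - 35*182)² = (-76 - 6370)² = (-6446)² = 41550916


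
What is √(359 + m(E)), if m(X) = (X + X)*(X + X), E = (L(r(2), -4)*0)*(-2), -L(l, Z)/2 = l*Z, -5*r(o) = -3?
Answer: √359 ≈ 18.947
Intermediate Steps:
r(o) = ⅗ (r(o) = -⅕*(-3) = ⅗)
L(l, Z) = -2*Z*l (L(l, Z) = -2*l*Z = -2*Z*l)
E = 0 (E = (-2*(-4)*⅗*0)*(-2) = ((24/5)*0)*(-2) = 0*(-2) = 0)
m(X) = 4*X² (m(X) = (2*X)*(2*X) = 4*X²)
√(359 + m(E)) = √(359 + 4*0²) = √(359 + 4*0) = √(359 + 0) = √359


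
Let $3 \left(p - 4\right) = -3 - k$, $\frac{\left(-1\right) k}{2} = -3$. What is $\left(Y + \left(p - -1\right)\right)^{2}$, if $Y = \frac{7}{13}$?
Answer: $\frac{1089}{169} \approx 6.4438$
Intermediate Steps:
$k = 6$ ($k = \left(-2\right) \left(-3\right) = 6$)
$p = 1$ ($p = 4 + \frac{-3 - 6}{3} = 4 + \frac{1}{3} \left(-9\right) = 4 - 3 = 1$)
$Y = \frac{7}{13}$ ($Y = 7 \cdot \frac{1}{13} = \frac{7}{13} \approx 0.53846$)
$\left(Y + \left(p - -1\right)\right)^{2} = \left(\frac{7}{13} + \left(1 - -1\right)\right)^{2} = \left(\frac{7}{13} + \left(1 + 1\right)\right)^{2} = \left(\frac{7}{13} + 2\right)^{2} = \left(\frac{33}{13}\right)^{2} = \frac{1089}{169}$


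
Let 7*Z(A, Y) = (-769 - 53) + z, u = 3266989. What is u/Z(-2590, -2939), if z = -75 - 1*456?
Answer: -2078993/123 ≈ -16902.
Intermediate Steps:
z = -531 (z = -75 - 456 = -531)
Z(A, Y) = -1353/7 (Z(A, Y) = ((-769 - 53) - 531)/7 = (-822 - 531)/7 = (⅐)*(-1353) = -1353/7)
u/Z(-2590, -2939) = 3266989/(-1353/7) = 3266989*(-7/1353) = -2078993/123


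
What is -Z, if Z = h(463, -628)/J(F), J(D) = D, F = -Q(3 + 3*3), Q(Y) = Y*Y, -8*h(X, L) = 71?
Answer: -71/1152 ≈ -0.061632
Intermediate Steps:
h(X, L) = -71/8 (h(X, L) = -⅛*71 = -71/8)
Q(Y) = Y²
F = -144 (F = -(3 + 3*3)² = -(3 + 9)² = -1*12² = -1*144 = -144)
Z = 71/1152 (Z = -71/8/(-144) = -71/8*(-1/144) = 71/1152 ≈ 0.061632)
-Z = -1*71/1152 = -71/1152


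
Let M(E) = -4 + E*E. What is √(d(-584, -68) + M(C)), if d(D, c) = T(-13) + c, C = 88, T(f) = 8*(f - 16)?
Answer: 4*√465 ≈ 86.255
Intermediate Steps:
T(f) = -128 + 8*f (T(f) = 8*(-16 + f) = -128 + 8*f)
d(D, c) = -232 + c (d(D, c) = (-128 + 8*(-13)) + c = (-128 - 104) + c = -232 + c)
M(E) = -4 + E²
√(d(-584, -68) + M(C)) = √((-232 - 68) + (-4 + 88²)) = √(-300 + (-4 + 7744)) = √(-300 + 7740) = √7440 = 4*√465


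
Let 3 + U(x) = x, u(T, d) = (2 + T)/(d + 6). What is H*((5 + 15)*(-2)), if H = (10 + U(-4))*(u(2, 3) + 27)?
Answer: -9880/3 ≈ -3293.3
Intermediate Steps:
u(T, d) = (2 + T)/(6 + d)
U(x) = -3 + x
H = 247/3 (H = (10 + (-3 - 4))*((2 + 2)/(6 + 3) + 27) = (10 - 7)*(4/9 + 27) = 3*((⅑)*4 + 27) = 3*(4/9 + 27) = 3*(247/9) = 247/3 ≈ 82.333)
H*((5 + 15)*(-2)) = 247*((5 + 15)*(-2))/3 = 247*(20*(-2))/3 = (247/3)*(-40) = -9880/3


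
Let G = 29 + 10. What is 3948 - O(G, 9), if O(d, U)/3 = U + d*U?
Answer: 2868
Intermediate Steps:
G = 39
O(d, U) = 3*U + 3*U*d (O(d, U) = 3*(U + d*U) = 3*(U + U*d) = 3*U + 3*U*d)
3948 - O(G, 9) = 3948 - 3*9*(1 + 39) = 3948 - 3*9*40 = 3948 - 1*1080 = 3948 - 1080 = 2868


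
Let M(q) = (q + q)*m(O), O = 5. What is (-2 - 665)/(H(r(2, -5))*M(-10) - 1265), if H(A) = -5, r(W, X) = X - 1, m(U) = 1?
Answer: 667/1165 ≈ 0.57253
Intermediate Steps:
r(W, X) = -1 + X
M(q) = 2*q (M(q) = (q + q)*1 = (2*q)*1 = 2*q)
(-2 - 665)/(H(r(2, -5))*M(-10) - 1265) = (-2 - 665)/(-10*(-10) - 1265) = -667/(-5*(-20) - 1265) = -667/(100 - 1265) = -667/(-1165) = -667*(-1/1165) = 667/1165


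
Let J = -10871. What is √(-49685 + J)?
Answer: 2*I*√15139 ≈ 246.08*I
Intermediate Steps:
√(-49685 + J) = √(-49685 - 10871) = √(-60556) = 2*I*√15139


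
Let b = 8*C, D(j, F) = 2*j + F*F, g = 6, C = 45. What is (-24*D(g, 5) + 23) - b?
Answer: -1225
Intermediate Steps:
D(j, F) = F² + 2*j (D(j, F) = 2*j + F² = F² + 2*j)
b = 360 (b = 8*45 = 360)
(-24*D(g, 5) + 23) - b = (-24*(5² + 2*6) + 23) - 1*360 = (-24*(25 + 12) + 23) - 360 = (-24*37 + 23) - 360 = (-888 + 23) - 360 = -865 - 360 = -1225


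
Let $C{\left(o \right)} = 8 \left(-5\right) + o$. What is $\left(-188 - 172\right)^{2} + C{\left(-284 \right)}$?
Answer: $129276$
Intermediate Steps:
$C{\left(o \right)} = -40 + o$
$\left(-188 - 172\right)^{2} + C{\left(-284 \right)} = \left(-188 - 172\right)^{2} - 324 = \left(-360\right)^{2} - 324 = 129600 - 324 = 129276$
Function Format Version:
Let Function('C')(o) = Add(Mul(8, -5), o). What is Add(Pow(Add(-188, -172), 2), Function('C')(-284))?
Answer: 129276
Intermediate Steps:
Function('C')(o) = Add(-40, o)
Add(Pow(Add(-188, -172), 2), Function('C')(-284)) = Add(Pow(Add(-188, -172), 2), Add(-40, -284)) = Add(Pow(-360, 2), -324) = Add(129600, -324) = 129276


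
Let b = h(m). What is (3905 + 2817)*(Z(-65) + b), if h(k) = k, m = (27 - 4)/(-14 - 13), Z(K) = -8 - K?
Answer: 10190552/27 ≈ 3.7743e+5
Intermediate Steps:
m = -23/27 (m = 23/(-27) = 23*(-1/27) = -23/27 ≈ -0.85185)
b = -23/27 ≈ -0.85185
(3905 + 2817)*(Z(-65) + b) = (3905 + 2817)*((-8 - 1*(-65)) - 23/27) = 6722*((-8 + 65) - 23/27) = 6722*(57 - 23/27) = 6722*(1516/27) = 10190552/27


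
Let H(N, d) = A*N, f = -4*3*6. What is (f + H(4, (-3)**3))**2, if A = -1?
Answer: 5776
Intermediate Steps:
f = -72 (f = -12*6 = -72)
H(N, d) = -N
(f + H(4, (-3)**3))**2 = (-72 - 1*4)**2 = (-72 - 4)**2 = (-76)**2 = 5776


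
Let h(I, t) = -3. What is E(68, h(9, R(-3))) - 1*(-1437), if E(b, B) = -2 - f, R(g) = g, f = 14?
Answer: 1421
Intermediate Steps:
E(b, B) = -16 (E(b, B) = -2 - 1*14 = -2 - 14 = -16)
E(68, h(9, R(-3))) - 1*(-1437) = -16 - 1*(-1437) = -16 + 1437 = 1421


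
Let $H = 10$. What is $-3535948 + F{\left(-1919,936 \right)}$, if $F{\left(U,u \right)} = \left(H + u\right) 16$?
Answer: $-3520812$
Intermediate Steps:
$F{\left(U,u \right)} = 160 + 16 u$ ($F{\left(U,u \right)} = \left(10 + u\right) 16 = 160 + 16 u$)
$-3535948 + F{\left(-1919,936 \right)} = -3535948 + \left(160 + 16 \cdot 936\right) = -3535948 + \left(160 + 14976\right) = -3535948 + 15136 = -3520812$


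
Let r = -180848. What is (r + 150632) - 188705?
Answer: -218921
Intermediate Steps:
(r + 150632) - 188705 = (-180848 + 150632) - 188705 = -30216 - 188705 = -218921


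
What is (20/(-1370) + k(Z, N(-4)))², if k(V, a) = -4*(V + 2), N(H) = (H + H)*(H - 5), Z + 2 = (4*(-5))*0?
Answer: 4/18769 ≈ 0.00021312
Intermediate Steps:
Z = -2 (Z = -2 + (4*(-5))*0 = -2 - 20*0 = -2 + 0 = -2)
N(H) = 2*H*(-5 + H) (N(H) = (2*H)*(-5 + H) = 2*H*(-5 + H))
k(V, a) = -8 - 4*V (k(V, a) = -4*(2 + V) = -8 - 4*V)
(20/(-1370) + k(Z, N(-4)))² = (20/(-1370) + (-8 - 4*(-2)))² = (20*(-1/1370) + (-8 + 8))² = (-2/137 + 0)² = (-2/137)² = 4/18769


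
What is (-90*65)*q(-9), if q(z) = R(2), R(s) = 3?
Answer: -17550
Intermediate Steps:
q(z) = 3
(-90*65)*q(-9) = -90*65*3 = -5850*3 = -17550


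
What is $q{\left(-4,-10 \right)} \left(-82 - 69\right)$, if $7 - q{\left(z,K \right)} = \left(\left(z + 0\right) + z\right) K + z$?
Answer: $10419$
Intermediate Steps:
$q{\left(z,K \right)} = 7 - z - 2 K z$ ($q{\left(z,K \right)} = 7 - \left(\left(\left(z + 0\right) + z\right) K + z\right) = 7 - \left(\left(z + z\right) K + z\right) = 7 - \left(2 z K + z\right) = 7 - \left(2 K z + z\right) = 7 - \left(z + 2 K z\right) = 7 - z - 2 K z$)
$q{\left(-4,-10 \right)} \left(-82 - 69\right) = \left(7 - -4 - \left(-20\right) \left(-4\right)\right) \left(-82 - 69\right) = \left(7 + 4 - 80\right) \left(-151\right) = \left(-69\right) \left(-151\right) = 10419$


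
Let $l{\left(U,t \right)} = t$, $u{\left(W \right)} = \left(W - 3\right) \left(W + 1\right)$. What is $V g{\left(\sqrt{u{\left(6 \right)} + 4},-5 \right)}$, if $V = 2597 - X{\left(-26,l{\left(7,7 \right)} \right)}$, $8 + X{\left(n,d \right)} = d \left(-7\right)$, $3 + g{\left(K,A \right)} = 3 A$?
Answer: $-47772$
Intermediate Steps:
$u{\left(W \right)} = \left(1 + W\right) \left(-3 + W\right)$ ($u{\left(W \right)} = \left(-3 + W\right) \left(1 + W\right) = \left(1 + W\right) \left(-3 + W\right)$)
$g{\left(K,A \right)} = -3 + 3 A$
$X{\left(n,d \right)} = -8 - 7 d$ ($X{\left(n,d \right)} = -8 + d \left(-7\right) = -8 - 7 d$)
$V = 2654$ ($V = 2597 - \left(-8 - 49\right) = 2597 - -57 = 2597 + 57 = 2654$)
$V g{\left(\sqrt{u{\left(6 \right)} + 4},-5 \right)} = 2654 \left(-3 + 3 \left(-5\right)\right) = 2654 \left(-3 - 15\right) = 2654 \left(-18\right) = -47772$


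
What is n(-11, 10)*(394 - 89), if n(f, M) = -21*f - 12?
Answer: 66795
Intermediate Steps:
n(f, M) = -12 - 21*f
n(-11, 10)*(394 - 89) = (-12 - 21*(-11))*(394 - 89) = (-12 + 231)*305 = 219*305 = 66795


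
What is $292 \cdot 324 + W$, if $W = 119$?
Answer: $94727$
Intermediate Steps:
$292 \cdot 324 + W = 292 \cdot 324 + 119 = 94608 + 119 = 94727$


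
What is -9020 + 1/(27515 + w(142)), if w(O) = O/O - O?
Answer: -246913479/27374 ≈ -9020.0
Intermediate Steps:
w(O) = 1 - O
-9020 + 1/(27515 + w(142)) = -9020 + 1/(27515 + (1 - 1*142)) = -9020 + 1/(27515 + (1 - 142)) = -9020 + 1/(27515 - 141) = -9020 + 1/27374 = -246913479/27374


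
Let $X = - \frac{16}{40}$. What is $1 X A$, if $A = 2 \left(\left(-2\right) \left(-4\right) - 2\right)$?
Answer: $- \frac{24}{5} \approx -4.8$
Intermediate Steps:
$X = - \frac{2}{5}$ ($X = \left(-16\right) \frac{1}{40} = - \frac{2}{5} \approx -0.4$)
$A = 12$ ($A = 2 \left(8 - 2\right) = 2 \cdot 6 = 12$)
$1 X A = 1 \left(- \frac{2}{5}\right) 12 = \left(- \frac{2}{5}\right) 12 = - \frac{24}{5}$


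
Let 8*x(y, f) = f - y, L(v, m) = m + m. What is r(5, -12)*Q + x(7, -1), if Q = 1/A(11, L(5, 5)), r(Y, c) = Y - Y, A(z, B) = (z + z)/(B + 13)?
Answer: -1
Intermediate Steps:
L(v, m) = 2*m
x(y, f) = -y/8 + f/8 (x(y, f) = (f - y)/8 = -y/8 + f/8)
A(z, B) = 2*z/(13 + B) (A(z, B) = (2*z)/(13 + B) = 2*z/(13 + B))
r(Y, c) = 0
Q = 23/22 (Q = 1/(2*11/(13 + 2*5)) = 1/(2*11/(13 + 10)) = 1/(2*11/23) = 1/(2*11*(1/23)) = 1/(22/23) = 23/22 ≈ 1.0455)
r(5, -12)*Q + x(7, -1) = 0*(23/22) + (-1/8*7 + (1/8)*(-1)) = 0 + (-7/8 - 1/8) = 0 - 1 = -1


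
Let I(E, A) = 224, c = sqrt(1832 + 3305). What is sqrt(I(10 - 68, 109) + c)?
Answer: sqrt(224 + sqrt(5137)) ≈ 17.195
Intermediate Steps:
c = sqrt(5137) ≈ 71.673
sqrt(I(10 - 68, 109) + c) = sqrt(224 + sqrt(5137))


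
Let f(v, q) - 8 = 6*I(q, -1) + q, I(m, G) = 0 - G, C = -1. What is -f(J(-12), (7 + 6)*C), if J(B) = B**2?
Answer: -1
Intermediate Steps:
I(m, G) = -G
f(v, q) = 14 + q (f(v, q) = 8 + (6*(-1*(-1)) + q) = 8 + (6*1 + q) = 8 + (6 + q) = 14 + q)
-f(J(-12), (7 + 6)*C) = -(14 + (7 + 6)*(-1)) = -(14 + 13*(-1)) = -(14 - 13) = -1*1 = -1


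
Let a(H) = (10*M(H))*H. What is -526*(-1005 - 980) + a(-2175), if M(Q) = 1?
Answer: 1022360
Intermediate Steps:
a(H) = 10*H (a(H) = (10*1)*H = 10*H)
-526*(-1005 - 980) + a(-2175) = -526*(-1005 - 980) + 10*(-2175) = -526*(-1985) - 21750 = 1044110 - 21750 = 1022360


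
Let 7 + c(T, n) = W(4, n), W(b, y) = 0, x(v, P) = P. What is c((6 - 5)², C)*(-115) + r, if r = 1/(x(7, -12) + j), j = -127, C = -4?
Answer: 111894/139 ≈ 804.99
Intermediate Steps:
c(T, n) = -7 (c(T, n) = -7 + 0 = -7)
r = -1/139 (r = 1/(-12 - 127) = 1/(-139) = -1/139 ≈ -0.0071942)
c((6 - 5)², C)*(-115) + r = -7*(-115) - 1/139 = 805 - 1/139 = 111894/139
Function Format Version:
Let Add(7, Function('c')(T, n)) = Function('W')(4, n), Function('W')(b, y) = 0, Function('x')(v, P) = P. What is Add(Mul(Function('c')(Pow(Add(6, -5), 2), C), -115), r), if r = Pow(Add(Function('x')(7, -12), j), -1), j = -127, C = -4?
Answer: Rational(111894, 139) ≈ 804.99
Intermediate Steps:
Function('c')(T, n) = -7 (Function('c')(T, n) = Add(-7, 0) = -7)
r = Rational(-1, 139) (r = Pow(Add(-12, -127), -1) = Pow(-139, -1) = Rational(-1, 139) ≈ -0.0071942)
Add(Mul(Function('c')(Pow(Add(6, -5), 2), C), -115), r) = Add(Mul(-7, -115), Rational(-1, 139)) = Add(805, Rational(-1, 139)) = Rational(111894, 139)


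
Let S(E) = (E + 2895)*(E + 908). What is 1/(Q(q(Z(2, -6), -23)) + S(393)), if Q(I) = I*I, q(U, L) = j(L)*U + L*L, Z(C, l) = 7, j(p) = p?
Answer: 1/4413112 ≈ 2.2660e-7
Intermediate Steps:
q(U, L) = L² + L*U (q(U, L) = L*U + L*L = L*U + L² = L² + L*U)
S(E) = (908 + E)*(2895 + E) (S(E) = (2895 + E)*(908 + E) = (908 + E)*(2895 + E))
Q(I) = I²
1/(Q(q(Z(2, -6), -23)) + S(393)) = 1/((-23*(-23 + 7))² + (2628660 + 393² + 3803*393)) = 1/((-23*(-16))² + (2628660 + 154449 + 1494579)) = 1/(368² + 4277688) = 1/(135424 + 4277688) = 1/4413112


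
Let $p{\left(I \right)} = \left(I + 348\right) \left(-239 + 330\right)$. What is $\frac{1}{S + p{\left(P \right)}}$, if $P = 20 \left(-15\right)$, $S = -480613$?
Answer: $- \frac{1}{476245} \approx -2.0998 \cdot 10^{-6}$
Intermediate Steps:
$P = -300$
$p{\left(I \right)} = 31668 + 91 I$ ($p{\left(I \right)} = \left(348 + I\right) 91 = 31668 + 91 I$)
$\frac{1}{S + p{\left(P \right)}} = \frac{1}{-480613 + \left(31668 + 91 \left(-300\right)\right)} = \frac{1}{-480613 + \left(31668 - 27300\right)} = \frac{1}{-480613 + 4368} = \frac{1}{-476245} = - \frac{1}{476245}$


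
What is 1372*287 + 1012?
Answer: 394776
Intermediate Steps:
1372*287 + 1012 = 393764 + 1012 = 394776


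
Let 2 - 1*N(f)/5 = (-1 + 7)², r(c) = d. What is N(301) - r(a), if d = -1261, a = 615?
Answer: 1091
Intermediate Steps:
r(c) = -1261
N(f) = -170 (N(f) = 10 - 5*(-1 + 7)² = 10 - 5*6² = 10 - 5*36 = 10 - 180 = -170)
N(301) - r(a) = -170 - 1*(-1261) = -170 + 1261 = 1091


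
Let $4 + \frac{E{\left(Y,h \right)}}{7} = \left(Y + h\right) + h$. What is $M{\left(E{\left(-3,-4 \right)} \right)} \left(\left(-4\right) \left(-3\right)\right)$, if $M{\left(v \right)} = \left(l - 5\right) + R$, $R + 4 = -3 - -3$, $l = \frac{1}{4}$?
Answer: $-105$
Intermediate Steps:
$E{\left(Y,h \right)} = -28 + 7 Y + 14 h$ ($E{\left(Y,h \right)} = -28 + 7 \left(\left(Y + h\right) + h\right) = -28 + 7 \left(Y + 2 h\right) = -28 + \left(7 Y + 14 h\right) = -28 + 7 Y + 14 h$)
$l = \frac{1}{4} \approx 0.25$
$R = -4$ ($R = -4 - 0 = -4 + \left(-3 + 3\right) = -4 + 0 = -4$)
$M{\left(v \right)} = - \frac{35}{4}$ ($M{\left(v \right)} = \left(\frac{1}{4} - 5\right) - 4 = - \frac{19}{4} - 4 = - \frac{35}{4}$)
$M{\left(E{\left(-3,-4 \right)} \right)} \left(\left(-4\right) \left(-3\right)\right) = - \frac{35 \left(\left(-4\right) \left(-3\right)\right)}{4} = \left(- \frac{35}{4}\right) 12 = -105$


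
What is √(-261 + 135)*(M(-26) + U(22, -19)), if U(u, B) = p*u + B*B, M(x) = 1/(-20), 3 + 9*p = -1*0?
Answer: 21217*I*√14/20 ≈ 3969.3*I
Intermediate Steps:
p = -⅓ (p = -⅓ + (-1*0)/9 = -⅓ + (⅑)*0 = -⅓ + 0 = -⅓ ≈ -0.33333)
M(x) = -1/20
U(u, B) = B² - u/3 (U(u, B) = -u/3 + B*B = -u/3 + B² = B² - u/3)
√(-261 + 135)*(M(-26) + U(22, -19)) = √(-261 + 135)*(-1/20 + ((-19)² - ⅓*22)) = √(-126)*(-1/20 + (361 - 22/3)) = (3*I*√14)*(-1/20 + 1061/3) = (3*I*√14)*(21217/60) = 21217*I*√14/20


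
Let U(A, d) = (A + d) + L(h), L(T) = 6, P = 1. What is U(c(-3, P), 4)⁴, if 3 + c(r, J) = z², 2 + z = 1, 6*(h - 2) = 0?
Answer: 4096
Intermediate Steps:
h = 2 (h = 2 + (⅙)*0 = 2 + 0 = 2)
z = -1 (z = -2 + 1 = -1)
c(r, J) = -2 (c(r, J) = -3 + (-1)² = -3 + 1 = -2)
U(A, d) = 6 + A + d (U(A, d) = (A + d) + 6 = 6 + A + d)
U(c(-3, P), 4)⁴ = (6 - 2 + 4)⁴ = 8⁴ = 4096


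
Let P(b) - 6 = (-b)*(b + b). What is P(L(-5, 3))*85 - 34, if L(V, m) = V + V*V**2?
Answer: -2872524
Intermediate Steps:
L(V, m) = V + V**3
P(b) = 6 - 2*b**2 (P(b) = 6 + (-b)*(b + b) = 6 + (-b)*(2*b) = 6 - 2*b**2)
P(L(-5, 3))*85 - 34 = (6 - 2*(-5 + (-5)**3)**2)*85 - 34 = (6 - 2*(-5 - 125)**2)*85 - 34 = (6 - 2*(-130)**2)*85 - 34 = (6 - 2*16900)*85 - 34 = (6 - 33800)*85 - 34 = -33794*85 - 34 = -2872490 - 34 = -2872524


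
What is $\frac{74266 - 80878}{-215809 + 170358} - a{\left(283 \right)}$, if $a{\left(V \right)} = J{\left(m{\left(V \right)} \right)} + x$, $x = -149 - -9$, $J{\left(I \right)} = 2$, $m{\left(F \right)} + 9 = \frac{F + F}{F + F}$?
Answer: $\frac{6278850}{45451} \approx 138.15$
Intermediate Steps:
$m{\left(F \right)} = -8$ ($m{\left(F \right)} = -9 + \frac{F + F}{F + F} = -9 + \frac{2 F}{2 F} = -9 + 2 F \frac{1}{2 F} = -9 + 1 = -8$)
$x = -140$ ($x = -149 + 9 = -140$)
$a{\left(V \right)} = -138$ ($a{\left(V \right)} = 2 - 140 = -138$)
$\frac{74266 - 80878}{-215809 + 170358} - a{\left(283 \right)} = \frac{74266 - 80878}{-215809 + 170358} - -138 = - \frac{6612}{-45451} + 138 = \left(-6612\right) \left(- \frac{1}{45451}\right) + 138 = \frac{6612}{45451} + 138 = \frac{6278850}{45451}$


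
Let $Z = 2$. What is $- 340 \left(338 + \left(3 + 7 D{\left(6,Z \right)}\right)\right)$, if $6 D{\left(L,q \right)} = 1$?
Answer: $- \frac{349010}{3} \approx -1.1634 \cdot 10^{5}$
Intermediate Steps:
$D{\left(L,q \right)} = \frac{1}{6}$ ($D{\left(L,q \right)} = \frac{1}{6} \cdot 1 = \frac{1}{6}$)
$- 340 \left(338 + \left(3 + 7 D{\left(6,Z \right)}\right)\right) = - 340 \left(338 + \left(3 + 7 \cdot \frac{1}{6}\right)\right) = - 340 \left(338 + \left(3 + \frac{7}{6}\right)\right) = - 340 \left(338 + \frac{25}{6}\right) = \left(-340\right) \frac{2053}{6} = - \frac{349010}{3}$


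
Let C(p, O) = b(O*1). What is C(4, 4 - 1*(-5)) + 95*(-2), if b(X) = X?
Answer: -181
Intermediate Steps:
C(p, O) = O (C(p, O) = O*1 = O)
C(4, 4 - 1*(-5)) + 95*(-2) = (4 - 1*(-5)) + 95*(-2) = (4 + 5) - 190 = 9 - 190 = -181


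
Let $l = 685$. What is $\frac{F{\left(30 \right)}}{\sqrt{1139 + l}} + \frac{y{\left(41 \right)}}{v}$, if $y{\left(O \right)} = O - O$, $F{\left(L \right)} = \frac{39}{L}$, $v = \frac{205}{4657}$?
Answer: $\frac{13 \sqrt{114}}{4560} \approx 0.030439$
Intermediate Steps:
$v = \frac{205}{4657}$ ($v = 205 \cdot \frac{1}{4657} = \frac{205}{4657} \approx 0.04402$)
$y{\left(O \right)} = 0$
$\frac{F{\left(30 \right)}}{\sqrt{1139 + l}} + \frac{y{\left(41 \right)}}{v} = \frac{39 \cdot \frac{1}{30}}{\sqrt{1139 + 685}} + \frac{0}{\frac{205}{4657}} = \frac{39 \cdot \frac{1}{30}}{\sqrt{1824}} + 0 \cdot \frac{4657}{205} = \frac{13}{10 \cdot 4 \sqrt{114}} + 0 = \frac{13 \frac{\sqrt{114}}{456}}{10} + 0 = \frac{13 \sqrt{114}}{4560} + 0 = \frac{13 \sqrt{114}}{4560}$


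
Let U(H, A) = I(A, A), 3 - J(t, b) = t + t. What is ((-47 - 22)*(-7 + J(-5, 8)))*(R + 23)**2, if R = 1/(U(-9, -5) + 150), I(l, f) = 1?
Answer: -4996431864/22801 ≈ -2.1913e+5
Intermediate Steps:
J(t, b) = 3 - 2*t (J(t, b) = 3 - (t + t) = 3 - 2*t)
U(H, A) = 1
R = 1/151 (R = 1/(1 + 150) = 1/151 ≈ 0.0066225)
((-47 - 22)*(-7 + J(-5, 8)))*(R + 23)**2 = ((-47 - 22)*(-7 + (3 - 2*(-5))))*(1/151 + 23)**2 = (-69*(-7 + (3 + 10)))*(3474/151)**2 = -69*(-7 + 13)*(12068676/22801) = -69*6*(12068676/22801) = -414*12068676/22801 = -4996431864/22801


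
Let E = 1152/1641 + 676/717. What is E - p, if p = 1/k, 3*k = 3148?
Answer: 2029598203/1234642452 ≈ 1.6439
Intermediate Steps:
k = 3148/3 (k = (1/3)*3148 = 3148/3 ≈ 1049.3)
p = 3/3148 (p = 1/(3148/3) = 3/3148 ≈ 0.00095299)
E = 645100/392199 (E = 1152*(1/1641) + 676*(1/717) = 384/547 + 676/717 = 645100/392199 ≈ 1.6448)
E - p = 645100/392199 - 1*3/3148 = 645100/392199 - 3/3148 = 2029598203/1234642452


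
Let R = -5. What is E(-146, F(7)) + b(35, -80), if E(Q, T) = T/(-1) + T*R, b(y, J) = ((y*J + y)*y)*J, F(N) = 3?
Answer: 7741982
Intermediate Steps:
b(y, J) = J*y*(y + J*y) (b(y, J) = ((J*y + y)*y)*J = ((y + J*y)*y)*J = (y*(y + J*y))*J = J*y*(y + J*y))
E(Q, T) = -6*T (E(Q, T) = T/(-1) + T*(-5) = T*(-1) - 5*T = -T - 5*T = -6*T)
E(-146, F(7)) + b(35, -80) = -6*3 - 80*35²*(1 - 80) = -18 - 80*1225*(-79) = -18 + 7742000 = 7741982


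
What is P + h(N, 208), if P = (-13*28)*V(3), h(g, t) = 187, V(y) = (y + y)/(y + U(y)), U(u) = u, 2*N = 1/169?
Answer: -177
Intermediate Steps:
N = 1/338 (N = (1/2)/169 = (1/2)*(1/169) = 1/338 ≈ 0.0029586)
V(y) = 1 (V(y) = (y + y)/(y + y) = (2*y)/((2*y)) = (2*y)*(1/(2*y)) = 1)
P = -364 (P = -13*28*1 = -364*1 = -364)
P + h(N, 208) = -364 + 187 = -177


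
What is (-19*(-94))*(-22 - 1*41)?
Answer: -112518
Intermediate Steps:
(-19*(-94))*(-22 - 1*41) = 1786*(-22 - 41) = 1786*(-63) = -112518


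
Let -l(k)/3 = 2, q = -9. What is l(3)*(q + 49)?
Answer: -240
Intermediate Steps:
l(k) = -6 (l(k) = -3*2 = -6)
l(3)*(q + 49) = -6*(-9 + 49) = -6*40 = -240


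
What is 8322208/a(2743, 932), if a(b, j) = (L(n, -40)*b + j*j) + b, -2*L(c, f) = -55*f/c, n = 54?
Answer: 224699616/22018259 ≈ 10.205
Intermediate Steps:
L(c, f) = 55*f/(2*c) (L(c, f) = -(-55)/(2*(c/f)) = -(-55)*f/c/2 = -(-55)*f/(2*c) = 55*f/(2*c))
a(b, j) = j² - 523*b/27 (a(b, j) = (((55/2)*(-40)/54)*b + j*j) + b = (((55/2)*(-40)*(1/54))*b + j²) + b = (-550*b/27 + j²) + b = (j² - 550*b/27) + b = j² - 523*b/27)
8322208/a(2743, 932) = 8322208/(932² - 523/27*2743) = 8322208/(868624 - 1434589/27) = 8322208/(22018259/27) = 8322208*(27/22018259) = 224699616/22018259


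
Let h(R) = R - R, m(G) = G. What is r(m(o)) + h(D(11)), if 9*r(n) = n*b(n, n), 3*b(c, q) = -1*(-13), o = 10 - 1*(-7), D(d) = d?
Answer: 221/27 ≈ 8.1852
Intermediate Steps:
o = 17 (o = 10 + 7 = 17)
b(c, q) = 13/3 (b(c, q) = (-1*(-13))/3 = (1/3)*13 = 13/3)
r(n) = 13*n/27 (r(n) = (n*(13/3))/9 = (13*n/3)/9 = 13*n/27)
h(R) = 0
r(m(o)) + h(D(11)) = (13/27)*17 + 0 = 221/27 + 0 = 221/27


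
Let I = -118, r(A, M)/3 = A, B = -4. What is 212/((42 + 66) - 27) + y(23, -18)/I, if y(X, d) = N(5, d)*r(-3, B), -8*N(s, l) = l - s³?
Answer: 304375/76464 ≈ 3.9806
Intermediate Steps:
r(A, M) = 3*A
N(s, l) = -l/8 + s³/8 (N(s, l) = -(l - s³)/8 = -l/8 + s³/8)
y(X, d) = -1125/8 + 9*d/8 (y(X, d) = (-d/8 + (⅛)*5³)*(3*(-3)) = (-d/8 + (⅛)*125)*(-9) = (-d/8 + 125/8)*(-9) = (125/8 - d/8)*(-9) = -1125/8 + 9*d/8)
212/((42 + 66) - 27) + y(23, -18)/I = 212/((42 + 66) - 27) + (-1125/8 + (9/8)*(-18))/(-118) = 212/(108 - 27) + (-1125/8 - 81/4)*(-1/118) = 212/81 - 1287/8*(-1/118) = 212*(1/81) + 1287/944 = 212/81 + 1287/944 = 304375/76464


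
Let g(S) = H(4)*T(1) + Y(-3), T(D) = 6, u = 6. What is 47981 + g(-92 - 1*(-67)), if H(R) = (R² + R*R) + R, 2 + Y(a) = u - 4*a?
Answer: 48213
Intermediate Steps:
Y(a) = 4 - 4*a (Y(a) = -2 + (6 - 4*a) = 4 - 4*a)
H(R) = R + 2*R² (H(R) = (R² + R²) + R = 2*R² + R = R + 2*R²)
g(S) = 232 (g(S) = (4*(1 + 2*4))*6 + (4 - 4*(-3)) = (4*(1 + 8))*6 + (4 + 12) = (4*9)*6 + 16 = 36*6 + 16 = 216 + 16 = 232)
47981 + g(-92 - 1*(-67)) = 47981 + 232 = 48213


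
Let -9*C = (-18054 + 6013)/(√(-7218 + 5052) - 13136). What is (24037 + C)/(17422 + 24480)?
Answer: 2666395870705/4648158804294 - 228779*I*√6/65074223260116 ≈ 0.57365 - 8.6116e-9*I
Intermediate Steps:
C = 12041/(9*(-13136 + 19*I*√6)) (C = -(-18054 + 6013)/(9*(√(-7218 + 5052) - 13136)) = -(-12041)/(9*(√(-2166) - 13136)) = -(-12041)/(9*(19*I*√6 - 13136)) = -(-12041)/(9*(-13136 + 19*I*√6)) = 12041/(9*(-13136 + 19*I*√6)) ≈ -0.10185 - 0.00036084*I)
(24037 + C)/(17422 + 24480) = (24037 + (-79085288/776504979 - 228779*I*√6/1553009958))/(17422 + 24480) = (18664771094935/776504979 - 228779*I*√6/1553009958)/41902 = (18664771094935/776504979 - 228779*I*√6/1553009958)*(1/41902) = 2666395870705/4648158804294 - 228779*I*√6/65074223260116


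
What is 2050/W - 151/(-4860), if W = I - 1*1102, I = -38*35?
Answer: -1199471/1477440 ≈ -0.81186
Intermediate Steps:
I = -1330
W = -2432 (W = -1330 - 1*1102 = -1330 - 1102 = -2432)
2050/W - 151/(-4860) = 2050/(-2432) - 151/(-4860) = 2050*(-1/2432) - 151*(-1/4860) = -1025/1216 + 151/4860 = -1199471/1477440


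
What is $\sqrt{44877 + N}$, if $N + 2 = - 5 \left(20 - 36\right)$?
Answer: $9 \sqrt{555} \approx 212.03$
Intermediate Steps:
$N = 78$ ($N = -2 - 5 \left(20 - 36\right) = -2 - -80 = -2 + 80 = 78$)
$\sqrt{44877 + N} = \sqrt{44877 + 78} = \sqrt{44955} = 9 \sqrt{555}$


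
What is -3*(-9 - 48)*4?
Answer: 684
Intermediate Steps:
-3*(-9 - 48)*4 = -3*(-57)*4 = 171*4 = 684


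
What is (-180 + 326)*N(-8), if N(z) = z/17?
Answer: -1168/17 ≈ -68.706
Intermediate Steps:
N(z) = z/17 (N(z) = z*(1/17) = z/17)
(-180 + 326)*N(-8) = (-180 + 326)*((1/17)*(-8)) = 146*(-8/17) = -1168/17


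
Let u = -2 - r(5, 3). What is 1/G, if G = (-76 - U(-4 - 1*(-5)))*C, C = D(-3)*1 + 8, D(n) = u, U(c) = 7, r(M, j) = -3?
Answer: -1/747 ≈ -0.0013387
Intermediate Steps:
u = 1 (u = -2 - 1*(-3) = -2 + 3 = 1)
D(n) = 1
C = 9 (C = 1*1 + 8 = 1 + 8 = 9)
G = -747 (G = (-76 - 1*7)*9 = (-76 - 7)*9 = -83*9 = -747)
1/G = 1/(-747) = -1/747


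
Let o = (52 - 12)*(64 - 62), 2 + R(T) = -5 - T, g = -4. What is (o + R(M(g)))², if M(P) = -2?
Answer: 5625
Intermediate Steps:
R(T) = -7 - T (R(T) = -2 + (-5 - T) = -7 - T)
o = 80 (o = 40*2 = 80)
(o + R(M(g)))² = (80 + (-7 - 1*(-2)))² = (80 + (-7 + 2))² = (80 - 5)² = 75² = 5625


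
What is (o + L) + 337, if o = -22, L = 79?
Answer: 394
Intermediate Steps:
(o + L) + 337 = (-22 + 79) + 337 = 57 + 337 = 394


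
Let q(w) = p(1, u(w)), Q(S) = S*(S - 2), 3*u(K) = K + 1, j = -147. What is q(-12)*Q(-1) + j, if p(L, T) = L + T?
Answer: -155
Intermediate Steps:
u(K) = 1/3 + K/3 (u(K) = (K + 1)/3 = (1 + K)/3 = 1/3 + K/3)
Q(S) = S*(-2 + S)
q(w) = 4/3 + w/3 (q(w) = 1 + (1/3 + w/3) = 4/3 + w/3)
q(-12)*Q(-1) + j = (4/3 + (1/3)*(-12))*(-(-2 - 1)) - 147 = (4/3 - 4)*(-1*(-3)) - 147 = -8/3*3 - 147 = -8 - 147 = -155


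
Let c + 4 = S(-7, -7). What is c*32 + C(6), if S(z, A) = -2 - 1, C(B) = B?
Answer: -218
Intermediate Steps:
S(z, A) = -3
c = -7 (c = -4 - 3 = -7)
c*32 + C(6) = -7*32 + 6 = -224 + 6 = -218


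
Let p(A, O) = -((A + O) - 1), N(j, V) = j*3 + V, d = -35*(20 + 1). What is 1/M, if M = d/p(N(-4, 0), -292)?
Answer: -61/147 ≈ -0.41497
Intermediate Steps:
d = -735 (d = -35*21 = -735)
N(j, V) = V + 3*j (N(j, V) = 3*j + V = V + 3*j)
p(A, O) = 1 - A - O (p(A, O) = -(-1 + A + O) = 1 - A - O)
M = -147/61 (M = -735/(1 - (0 + 3*(-4)) - 1*(-292)) = -735/(1 - (0 - 12) + 292) = -735/(1 - 1*(-12) + 292) = -735/(1 + 12 + 292) = -735/305 = -735*1/305 = -147/61 ≈ -2.4098)
1/M = 1/(-147/61) = -61/147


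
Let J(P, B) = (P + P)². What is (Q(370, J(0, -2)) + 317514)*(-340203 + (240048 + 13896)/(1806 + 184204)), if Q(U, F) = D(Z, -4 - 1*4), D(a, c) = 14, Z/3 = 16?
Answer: -528775251254616/4895 ≈ -1.0802e+11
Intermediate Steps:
Z = 48 (Z = 3*16 = 48)
J(P, B) = 4*P² (J(P, B) = (2*P)² = 4*P²)
Q(U, F) = 14
(Q(370, J(0, -2)) + 317514)*(-340203 + (240048 + 13896)/(1806 + 184204)) = (14 + 317514)*(-340203 + (240048 + 13896)/(1806 + 184204)) = 317528*(-340203 + 253944/186010) = 317528*(-340203 + 253944*(1/186010)) = 317528*(-340203 + 126972/93005) = 317528*(-31640453043/93005) = -528775251254616/4895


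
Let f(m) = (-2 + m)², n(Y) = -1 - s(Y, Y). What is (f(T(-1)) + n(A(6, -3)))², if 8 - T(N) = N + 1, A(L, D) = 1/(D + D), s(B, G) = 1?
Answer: 1156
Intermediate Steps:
A(L, D) = 1/(2*D)
n(Y) = -2 (n(Y) = -1 - 1*1 = -1 - 1 = -2)
T(N) = 7 - N (T(N) = 8 - (N + 1) = 8 - (1 + N) = 8 + (-1 - N) = 7 - N)
(f(T(-1)) + n(A(6, -3)))² = ((-2 + (7 - 1*(-1)))² - 2)² = ((-2 + (7 + 1))² - 2)² = ((-2 + 8)² - 2)² = (6² - 2)² = (36 - 2)² = 34² = 1156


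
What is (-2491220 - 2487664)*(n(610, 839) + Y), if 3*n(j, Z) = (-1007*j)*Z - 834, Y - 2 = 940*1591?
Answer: 847881935213464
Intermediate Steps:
Y = 1495542 (Y = 2 + 940*1591 = 2 + 1495540 = 1495542)
n(j, Z) = -278 - 1007*Z*j/3 (n(j, Z) = ((-1007*j)*Z - 834)/3 = (-1007*Z*j - 834)/3 = (-834 - 1007*Z*j)/3 = -278 - 1007*Z*j/3)
(-2491220 - 2487664)*(n(610, 839) + Y) = (-2491220 - 2487664)*((-278 - 1007/3*839*610) + 1495542) = -4978884*((-278 - 515372530/3) + 1495542) = -4978884*(-515373364/3 + 1495542) = -4978884*(-510886738/3) = 847881935213464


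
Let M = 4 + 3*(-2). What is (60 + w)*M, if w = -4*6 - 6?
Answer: -60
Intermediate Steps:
M = -2 (M = 4 - 6 = -2)
w = -30 (w = -24 - 6 = -30)
(60 + w)*M = (60 - 30)*(-2) = 30*(-2) = -60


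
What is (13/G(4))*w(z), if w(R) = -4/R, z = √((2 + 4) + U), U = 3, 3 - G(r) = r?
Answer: 52/3 ≈ 17.333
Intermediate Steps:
G(r) = 3 - r
z = 3 (z = √((2 + 4) + 3) = √(6 + 3) = √9 = 3)
(13/G(4))*w(z) = (13/(3 - 1*4))*(-4/3) = (13/(3 - 4))*(-4*⅓) = (13/(-1))*(-4/3) = -1*13*(-4/3) = -13*(-4/3) = 52/3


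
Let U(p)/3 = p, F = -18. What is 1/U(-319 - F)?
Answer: -1/903 ≈ -0.0011074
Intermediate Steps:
U(p) = 3*p
1/U(-319 - F) = 1/(3*(-319 - 1*(-18))) = 1/(3*(-319 + 18)) = 1/(3*(-301)) = 1/(-903) = -1/903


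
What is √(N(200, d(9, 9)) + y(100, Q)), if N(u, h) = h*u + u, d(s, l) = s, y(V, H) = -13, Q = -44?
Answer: √1987 ≈ 44.576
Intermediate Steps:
N(u, h) = u + h*u
√(N(200, d(9, 9)) + y(100, Q)) = √(200*(1 + 9) - 13) = √(200*10 - 13) = √(2000 - 13) = √1987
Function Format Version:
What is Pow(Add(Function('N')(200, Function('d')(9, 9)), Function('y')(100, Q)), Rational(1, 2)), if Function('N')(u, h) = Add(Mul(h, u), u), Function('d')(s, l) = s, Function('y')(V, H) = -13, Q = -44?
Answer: Pow(1987, Rational(1, 2)) ≈ 44.576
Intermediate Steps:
Function('N')(u, h) = Add(u, Mul(h, u))
Pow(Add(Function('N')(200, Function('d')(9, 9)), Function('y')(100, Q)), Rational(1, 2)) = Pow(Add(Mul(200, Add(1, 9)), -13), Rational(1, 2)) = Pow(Add(Mul(200, 10), -13), Rational(1, 2)) = Pow(Add(2000, -13), Rational(1, 2)) = Pow(1987, Rational(1, 2))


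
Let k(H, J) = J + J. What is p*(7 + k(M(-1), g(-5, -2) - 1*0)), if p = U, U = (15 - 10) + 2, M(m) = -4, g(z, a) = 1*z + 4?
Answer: 35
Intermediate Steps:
g(z, a) = 4 + z (g(z, a) = z + 4 = 4 + z)
k(H, J) = 2*J
U = 7 (U = 5 + 2 = 7)
p = 7
p*(7 + k(M(-1), g(-5, -2) - 1*0)) = 7*(7 + 2*((4 - 5) - 1*0)) = 7*(7 + 2*(-1 + 0)) = 7*(7 + 2*(-1)) = 7*(7 - 2) = 7*5 = 35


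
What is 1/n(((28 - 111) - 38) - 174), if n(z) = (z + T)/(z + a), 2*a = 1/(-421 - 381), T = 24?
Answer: 473181/434684 ≈ 1.0886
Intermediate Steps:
a = -1/1604 (a = 1/(2*(-421 - 381)) = (½)/(-802) = (½)*(-1/802) = -1/1604 ≈ -0.00062344)
n(z) = (24 + z)/(-1/1604 + z) (n(z) = (z + 24)/(z - 1/1604) = (24 + z)/(-1/1604 + z))
1/n(((28 - 111) - 38) - 174) = 1/(1604*(24 + (((28 - 111) - 38) - 174))/(-1 + 1604*(((28 - 111) - 38) - 174))) = 1/(1604*(24 + ((-83 - 38) - 174))/(-1 + 1604*((-83 - 38) - 174))) = 1/(1604*(24 + (-121 - 174))/(-1 + 1604*(-121 - 174))) = 1/(1604*(24 - 295)/(-1 + 1604*(-295))) = 1/(1604*(-271)/(-1 - 473180)) = 1/(1604*(-271)/(-473181)) = 1/(1604*(-1/473181)*(-271)) = 1/(434684/473181) = 473181/434684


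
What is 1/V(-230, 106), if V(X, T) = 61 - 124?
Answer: -1/63 ≈ -0.015873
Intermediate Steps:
V(X, T) = -63
1/V(-230, 106) = 1/(-63) = -1/63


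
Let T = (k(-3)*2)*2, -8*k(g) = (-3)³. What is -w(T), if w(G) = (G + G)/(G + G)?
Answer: -1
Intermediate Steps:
k(g) = 27/8 (k(g) = -⅛*(-3)³ = -⅛*(-27) = 27/8)
T = 27/2 (T = ((27/8)*2)*2 = (27/4)*2 = 27/2 ≈ 13.500)
w(G) = 1 (w(G) = (2*G)/((2*G)) = (2*G)*(1/(2*G)) = 1)
-w(T) = -1*1 = -1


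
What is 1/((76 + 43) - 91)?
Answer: 1/28 ≈ 0.035714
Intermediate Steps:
1/((76 + 43) - 91) = 1/(119 - 91) = 1/28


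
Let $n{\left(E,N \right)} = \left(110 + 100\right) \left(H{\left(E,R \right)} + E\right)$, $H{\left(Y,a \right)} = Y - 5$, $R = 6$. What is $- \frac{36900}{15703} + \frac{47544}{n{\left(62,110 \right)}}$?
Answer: $- \frac{101944}{227885} \approx -0.44735$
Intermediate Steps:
$H{\left(Y,a \right)} = -5 + Y$ ($H{\left(Y,a \right)} = Y - 5 = -5 + Y$)
$n{\left(E,N \right)} = -1050 + 420 E$ ($n{\left(E,N \right)} = \left(110 + 100\right) \left(\left(-5 + E\right) + E\right) = 210 \left(-5 + 2 E\right) = -1050 + 420 E$)
$- \frac{36900}{15703} + \frac{47544}{n{\left(62,110 \right)}} = - \frac{36900}{15703} + \frac{47544}{-1050 + 420 \cdot 62} = \left(-36900\right) \frac{1}{15703} + \frac{47544}{-1050 + 26040} = - \frac{900}{383} + \frac{47544}{24990} = - \frac{900}{383} + 47544 \cdot \frac{1}{24990} = - \frac{900}{383} + \frac{1132}{595} = - \frac{101944}{227885}$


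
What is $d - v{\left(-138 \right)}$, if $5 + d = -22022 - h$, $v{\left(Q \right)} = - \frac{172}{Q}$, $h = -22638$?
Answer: $\frac{42073}{69} \approx 609.75$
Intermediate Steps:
$d = 611$ ($d = -5 - -616 = -5 + \left(-22022 + 22638\right) = -5 + 616 = 611$)
$d - v{\left(-138 \right)} = 611 - - \frac{172}{-138} = 611 - \left(-172\right) \left(- \frac{1}{138}\right) = 611 - \frac{86}{69} = \frac{42073}{69}$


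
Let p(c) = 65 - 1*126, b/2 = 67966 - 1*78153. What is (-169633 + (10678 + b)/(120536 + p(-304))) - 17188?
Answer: -22507269671/120475 ≈ -1.8682e+5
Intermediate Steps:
b = -20374 (b = 2*(67966 - 1*78153) = 2*(67966 - 78153) = 2*(-10187) = -20374)
p(c) = -61 (p(c) = 65 - 126 = -61)
(-169633 + (10678 + b)/(120536 + p(-304))) - 17188 = (-169633 + (10678 - 20374)/(120536 - 61)) - 17188 = (-169633 - 9696/120475) - 17188 = -20436545371/120475 - 17188 = -22507269671/120475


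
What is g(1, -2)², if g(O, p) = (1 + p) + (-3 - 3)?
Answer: 49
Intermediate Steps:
g(O, p) = -5 + p (g(O, p) = (1 + p) - 6 = -5 + p)
g(1, -2)² = (-5 - 2)² = (-7)² = 49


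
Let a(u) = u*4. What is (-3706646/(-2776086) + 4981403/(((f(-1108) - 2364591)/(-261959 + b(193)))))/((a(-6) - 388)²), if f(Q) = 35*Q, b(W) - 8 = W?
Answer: 1809904378898382215/566262978335014032 ≈ 3.1962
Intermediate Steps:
b(W) = 8 + W
a(u) = 4*u
(-3706646/(-2776086) + 4981403/(((f(-1108) - 2364591)/(-261959 + b(193)))))/((a(-6) - 388)²) = (-3706646/(-2776086) + 4981403/(((35*(-1108) - 2364591)/(-261959 + (8 + 193)))))/((4*(-6) - 388)²) = (-3706646*(-1/2776086) + 4981403/(((-38780 - 2364591)/(-261959 + 201))))/((-24 - 388)²) = (1853323/1388043 + 4981403/((-2403371/(-261758))))/((-412)²) = (1853323/1388043 + 4981403/((-2403371*(-1/261758))))/169744 = (1853323/1388043 + 4981403/(2403371/261758))*(1/169744) = (1853323/1388043 + 4981403*(261758/2403371))*(1/169744) = (1853323/1388043 + 1303922086474/2403371)*(1/169744) = (1809904378898382215/3335982292953)*(1/169744) = 1809904378898382215/566262978335014032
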